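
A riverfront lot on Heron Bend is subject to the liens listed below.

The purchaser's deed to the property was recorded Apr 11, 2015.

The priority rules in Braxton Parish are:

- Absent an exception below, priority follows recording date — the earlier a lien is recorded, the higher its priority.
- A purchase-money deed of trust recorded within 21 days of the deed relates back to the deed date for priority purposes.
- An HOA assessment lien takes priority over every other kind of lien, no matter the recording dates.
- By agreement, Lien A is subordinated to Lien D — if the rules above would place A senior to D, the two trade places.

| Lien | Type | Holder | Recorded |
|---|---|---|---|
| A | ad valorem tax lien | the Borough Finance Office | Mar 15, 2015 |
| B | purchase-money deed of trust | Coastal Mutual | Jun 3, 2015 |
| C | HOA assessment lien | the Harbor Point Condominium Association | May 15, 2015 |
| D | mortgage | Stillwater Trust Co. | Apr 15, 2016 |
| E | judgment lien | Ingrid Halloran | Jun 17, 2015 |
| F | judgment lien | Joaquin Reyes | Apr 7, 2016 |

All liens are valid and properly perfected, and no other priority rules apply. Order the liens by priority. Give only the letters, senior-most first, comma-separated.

C, D, B, E, F, A

First, effective dates: B missed the 21-day window (53 days after the deed), so its recording date stands.
C, as an HOA assessment lien, has superpriority and ranks first.
Among the remaining liens, by effective date: A (Mar 15, 2015), B (Jun 3, 2015), E (Jun 17, 2015), F (Apr 7, 2016), D (Apr 15, 2016).
A would otherwise be senior to D, so under the subordination agreement A and D exchange positions.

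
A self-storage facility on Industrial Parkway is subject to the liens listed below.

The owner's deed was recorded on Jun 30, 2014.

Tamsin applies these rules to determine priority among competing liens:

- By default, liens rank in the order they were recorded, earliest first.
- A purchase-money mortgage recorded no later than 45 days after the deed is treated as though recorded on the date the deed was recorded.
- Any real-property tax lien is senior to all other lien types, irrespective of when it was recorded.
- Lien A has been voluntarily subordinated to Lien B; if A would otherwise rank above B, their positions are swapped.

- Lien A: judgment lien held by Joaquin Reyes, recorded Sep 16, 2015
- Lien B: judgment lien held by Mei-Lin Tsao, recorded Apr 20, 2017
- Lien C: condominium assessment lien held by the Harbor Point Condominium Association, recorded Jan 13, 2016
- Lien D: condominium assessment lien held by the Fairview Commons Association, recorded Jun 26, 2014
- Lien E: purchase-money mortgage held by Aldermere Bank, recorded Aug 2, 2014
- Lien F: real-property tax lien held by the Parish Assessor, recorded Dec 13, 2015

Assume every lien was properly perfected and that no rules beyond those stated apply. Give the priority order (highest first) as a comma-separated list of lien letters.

Effective dates: E's effective date is the deed date, Jun 30, 2014.
As a real-property tax lien, F is senior to every other lien.
Remaining liens by effective date: D (Jun 26, 2014), E (Jun 30, 2014), A (Sep 16, 2015), C (Jan 13, 2016), B (Apr 20, 2017).
Because A would otherwise rank above B, the subordination swaps them.

F, D, E, B, C, A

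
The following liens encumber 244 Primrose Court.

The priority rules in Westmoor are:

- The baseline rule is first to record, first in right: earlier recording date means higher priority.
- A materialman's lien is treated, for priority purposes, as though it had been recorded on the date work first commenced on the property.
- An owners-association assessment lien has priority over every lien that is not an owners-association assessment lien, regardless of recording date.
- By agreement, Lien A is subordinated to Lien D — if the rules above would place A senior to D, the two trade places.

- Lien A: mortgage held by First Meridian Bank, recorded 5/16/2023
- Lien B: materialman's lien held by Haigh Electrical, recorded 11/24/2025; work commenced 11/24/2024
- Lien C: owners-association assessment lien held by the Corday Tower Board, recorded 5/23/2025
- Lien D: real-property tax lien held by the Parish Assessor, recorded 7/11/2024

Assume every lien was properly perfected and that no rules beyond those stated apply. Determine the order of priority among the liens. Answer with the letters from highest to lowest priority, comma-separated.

C, D, A, B

Effective dates after the stated exceptions: B's effective date is 11/24/2024, when work began.
C is an owners-association assessment lien and takes priority over every other lien.
The other liens, earliest effective date first: A (5/16/2023), D (7/11/2024), B (11/24/2024).
The subordination applies — A was senior to D — so A and D swap.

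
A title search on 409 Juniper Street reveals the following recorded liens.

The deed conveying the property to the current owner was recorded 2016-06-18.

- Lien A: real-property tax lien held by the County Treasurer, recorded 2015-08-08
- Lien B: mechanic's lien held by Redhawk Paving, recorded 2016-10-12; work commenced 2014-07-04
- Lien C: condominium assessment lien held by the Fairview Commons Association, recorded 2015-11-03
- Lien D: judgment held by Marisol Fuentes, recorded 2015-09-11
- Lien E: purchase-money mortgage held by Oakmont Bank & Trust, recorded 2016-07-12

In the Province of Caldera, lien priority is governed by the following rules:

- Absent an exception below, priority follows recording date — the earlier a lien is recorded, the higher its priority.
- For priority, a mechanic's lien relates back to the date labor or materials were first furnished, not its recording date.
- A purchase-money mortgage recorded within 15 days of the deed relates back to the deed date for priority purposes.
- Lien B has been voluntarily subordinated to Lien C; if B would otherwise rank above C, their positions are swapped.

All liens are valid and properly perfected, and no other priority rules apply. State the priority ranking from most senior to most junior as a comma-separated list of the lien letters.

Effective dates after the stated exceptions: B is treated as recorded 2014-07-04, the work-commencement date; E missed the 15-day window (24 days after the deed), so its recording date stands.
By effective date: B (2014-07-04), A (2015-08-08), D (2015-09-11), C (2015-11-03), E (2016-07-12).
B would otherwise be senior to C, so under the subordination agreement B and C exchange positions.

C, A, D, B, E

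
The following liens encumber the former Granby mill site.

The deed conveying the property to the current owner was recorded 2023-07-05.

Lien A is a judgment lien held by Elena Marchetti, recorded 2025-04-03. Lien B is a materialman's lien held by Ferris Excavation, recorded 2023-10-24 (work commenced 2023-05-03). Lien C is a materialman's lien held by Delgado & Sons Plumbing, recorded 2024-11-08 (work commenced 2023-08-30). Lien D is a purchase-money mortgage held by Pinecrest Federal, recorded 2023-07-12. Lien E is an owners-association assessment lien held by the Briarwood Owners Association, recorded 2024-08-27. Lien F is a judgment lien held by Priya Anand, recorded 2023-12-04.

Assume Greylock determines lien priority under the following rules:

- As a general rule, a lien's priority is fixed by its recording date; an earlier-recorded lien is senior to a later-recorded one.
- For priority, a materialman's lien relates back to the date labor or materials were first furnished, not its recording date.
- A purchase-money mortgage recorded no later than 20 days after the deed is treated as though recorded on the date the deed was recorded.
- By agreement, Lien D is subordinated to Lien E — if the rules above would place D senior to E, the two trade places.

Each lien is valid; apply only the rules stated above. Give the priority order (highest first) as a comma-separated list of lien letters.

Adjusting effective dates: B relates back to 2023-05-03 (work commenced); C's effective date is 2023-08-30, when work began; D's effective date is the deed date, 2023-07-05.
By effective date, earliest first: B (2023-05-03), D (2023-07-05), C (2023-08-30), F (2023-12-04), E (2024-08-27), A (2025-04-03).
D is senior to E before the subordination, so the two trade places.

B, E, C, F, D, A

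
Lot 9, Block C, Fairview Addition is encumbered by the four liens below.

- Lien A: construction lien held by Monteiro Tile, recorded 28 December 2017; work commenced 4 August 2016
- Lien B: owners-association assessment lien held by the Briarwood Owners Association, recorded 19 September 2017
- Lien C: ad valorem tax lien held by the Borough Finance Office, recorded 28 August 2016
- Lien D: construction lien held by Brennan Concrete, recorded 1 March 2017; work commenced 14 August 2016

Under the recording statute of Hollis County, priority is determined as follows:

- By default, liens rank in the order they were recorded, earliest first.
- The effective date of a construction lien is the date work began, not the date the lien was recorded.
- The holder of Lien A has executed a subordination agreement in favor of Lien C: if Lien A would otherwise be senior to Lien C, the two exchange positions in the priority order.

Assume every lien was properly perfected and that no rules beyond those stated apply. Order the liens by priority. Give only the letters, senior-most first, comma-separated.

Effective dates: A's effective date is 4 August 2016, when work began; D relates back to 14 August 2016 (work commenced).
By effective date, earliest first: A (4 August 2016), D (14 August 2016), C (28 August 2016), B (19 September 2017).
Because A would otherwise rank above C, the subordination swaps them.

C, D, A, B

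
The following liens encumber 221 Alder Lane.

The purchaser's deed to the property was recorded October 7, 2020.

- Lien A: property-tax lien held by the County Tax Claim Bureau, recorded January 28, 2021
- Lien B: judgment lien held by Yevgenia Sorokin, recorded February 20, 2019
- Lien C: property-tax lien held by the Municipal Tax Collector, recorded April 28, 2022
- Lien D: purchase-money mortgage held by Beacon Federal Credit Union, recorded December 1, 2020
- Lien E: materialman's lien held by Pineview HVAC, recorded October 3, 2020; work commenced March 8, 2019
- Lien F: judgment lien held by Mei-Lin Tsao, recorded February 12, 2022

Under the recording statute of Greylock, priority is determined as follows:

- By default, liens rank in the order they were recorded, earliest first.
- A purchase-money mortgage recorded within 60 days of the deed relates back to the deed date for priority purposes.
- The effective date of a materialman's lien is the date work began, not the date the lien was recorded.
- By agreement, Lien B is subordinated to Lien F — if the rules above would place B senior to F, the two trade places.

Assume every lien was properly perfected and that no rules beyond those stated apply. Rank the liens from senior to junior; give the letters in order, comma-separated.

F, E, D, A, B, C

First, effective dates: D's effective date is the deed date, October 7, 2020; E relates back to March 8, 2019 (work commenced).
By effective date, earliest first: B (February 20, 2019), E (March 8, 2019), D (October 7, 2020), A (January 28, 2021), F (February 12, 2022), C (April 28, 2022).
The subordination applies — B was senior to F — so B and F swap.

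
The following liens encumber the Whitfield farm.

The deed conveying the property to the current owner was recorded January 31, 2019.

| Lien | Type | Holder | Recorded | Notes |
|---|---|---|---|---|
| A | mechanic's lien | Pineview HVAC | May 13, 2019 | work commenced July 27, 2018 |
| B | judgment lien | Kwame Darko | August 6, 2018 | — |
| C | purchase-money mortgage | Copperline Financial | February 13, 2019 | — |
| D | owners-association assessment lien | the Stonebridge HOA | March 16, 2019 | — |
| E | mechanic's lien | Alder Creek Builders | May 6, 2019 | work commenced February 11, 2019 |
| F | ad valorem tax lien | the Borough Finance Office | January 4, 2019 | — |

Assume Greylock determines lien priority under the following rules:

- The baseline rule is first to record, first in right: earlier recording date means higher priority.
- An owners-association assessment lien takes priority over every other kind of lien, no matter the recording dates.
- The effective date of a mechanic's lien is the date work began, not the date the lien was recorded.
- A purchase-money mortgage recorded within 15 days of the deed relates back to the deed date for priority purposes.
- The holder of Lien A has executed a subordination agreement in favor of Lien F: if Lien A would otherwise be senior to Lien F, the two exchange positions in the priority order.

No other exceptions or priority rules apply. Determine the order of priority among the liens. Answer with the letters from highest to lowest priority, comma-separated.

D, F, B, A, C, E

First, effective dates: A relates back to July 27, 2018 (work commenced); C relates back to the deed date January 31, 2019; E is treated as recorded February 11, 2019, the work-commencement date.
D is an owners-association assessment lien, so it outranks all other liens regardless of date.
Remaining liens by effective date: A (July 27, 2018), B (August 6, 2018), F (January 4, 2019), C (January 31, 2019), E (February 11, 2019).
The subordination applies — A was senior to F — so A and F swap.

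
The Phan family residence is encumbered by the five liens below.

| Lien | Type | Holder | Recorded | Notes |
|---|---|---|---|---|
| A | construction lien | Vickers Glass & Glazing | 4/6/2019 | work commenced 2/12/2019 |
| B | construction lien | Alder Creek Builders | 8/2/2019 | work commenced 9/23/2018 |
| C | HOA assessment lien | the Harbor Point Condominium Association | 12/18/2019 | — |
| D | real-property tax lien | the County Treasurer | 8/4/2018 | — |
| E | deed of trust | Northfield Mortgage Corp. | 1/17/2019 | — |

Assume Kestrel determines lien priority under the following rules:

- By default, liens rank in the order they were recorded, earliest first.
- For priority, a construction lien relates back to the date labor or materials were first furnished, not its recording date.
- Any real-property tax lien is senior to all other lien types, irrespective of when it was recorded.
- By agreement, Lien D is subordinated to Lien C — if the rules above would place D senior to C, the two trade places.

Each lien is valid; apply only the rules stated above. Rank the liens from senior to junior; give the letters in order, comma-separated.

Effective dates after the stated exceptions: A relates back to 2/12/2019 (work commenced); B's effective date is 9/23/2018, when work began.
D is a real-property tax lien and takes priority over every other lien.
Among the remaining liens, by effective date: B (9/23/2018), E (1/17/2019), A (2/12/2019), C (12/18/2019).
D would otherwise be senior to C, so under the subordination agreement D and C exchange positions.

C, B, E, A, D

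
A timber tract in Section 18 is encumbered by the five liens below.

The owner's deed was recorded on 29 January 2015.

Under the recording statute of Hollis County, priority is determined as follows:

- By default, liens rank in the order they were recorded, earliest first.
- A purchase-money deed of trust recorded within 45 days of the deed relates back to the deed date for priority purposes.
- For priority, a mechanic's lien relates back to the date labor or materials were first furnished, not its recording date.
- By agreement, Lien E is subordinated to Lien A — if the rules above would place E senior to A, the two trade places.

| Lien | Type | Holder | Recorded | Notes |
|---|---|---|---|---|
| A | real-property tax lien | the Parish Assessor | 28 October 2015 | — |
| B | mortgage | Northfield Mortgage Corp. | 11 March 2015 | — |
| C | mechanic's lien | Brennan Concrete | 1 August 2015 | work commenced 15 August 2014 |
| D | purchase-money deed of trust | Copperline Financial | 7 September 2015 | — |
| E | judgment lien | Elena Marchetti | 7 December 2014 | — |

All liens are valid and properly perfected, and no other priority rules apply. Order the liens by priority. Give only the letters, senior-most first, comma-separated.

C, A, B, D, E

Effective dates: C is treated as recorded 15 August 2014, the work-commencement date; D was recorded 221 days after the deed, outside the 45-day window, so it keeps its recording date.
By effective date, earliest first: C (15 August 2014), E (7 December 2014), B (11 March 2015), D (7 September 2015), A (28 October 2015).
E would otherwise be senior to A, so under the subordination agreement E and A exchange positions.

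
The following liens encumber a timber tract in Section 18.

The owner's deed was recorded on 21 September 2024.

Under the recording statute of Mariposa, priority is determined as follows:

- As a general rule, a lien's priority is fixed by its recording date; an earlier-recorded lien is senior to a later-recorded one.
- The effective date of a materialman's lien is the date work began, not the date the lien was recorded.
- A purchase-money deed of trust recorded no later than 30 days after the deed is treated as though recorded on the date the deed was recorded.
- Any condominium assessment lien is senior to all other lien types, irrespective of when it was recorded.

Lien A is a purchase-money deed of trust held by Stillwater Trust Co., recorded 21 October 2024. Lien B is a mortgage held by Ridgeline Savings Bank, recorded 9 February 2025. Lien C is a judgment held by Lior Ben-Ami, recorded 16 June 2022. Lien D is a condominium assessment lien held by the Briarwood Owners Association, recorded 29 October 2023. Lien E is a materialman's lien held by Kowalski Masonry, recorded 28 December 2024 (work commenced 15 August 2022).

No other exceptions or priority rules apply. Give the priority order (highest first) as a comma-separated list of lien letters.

D, C, E, A, B

Effective dates: A relates back to the deed date 21 September 2024; E relates back to 15 August 2022 (work commenced).
D is a condominium assessment lien, so it outranks all other liens regardless of date.
Ordering the rest by effective date: C (16 June 2022), E (15 August 2022), A (21 September 2024), B (9 February 2025).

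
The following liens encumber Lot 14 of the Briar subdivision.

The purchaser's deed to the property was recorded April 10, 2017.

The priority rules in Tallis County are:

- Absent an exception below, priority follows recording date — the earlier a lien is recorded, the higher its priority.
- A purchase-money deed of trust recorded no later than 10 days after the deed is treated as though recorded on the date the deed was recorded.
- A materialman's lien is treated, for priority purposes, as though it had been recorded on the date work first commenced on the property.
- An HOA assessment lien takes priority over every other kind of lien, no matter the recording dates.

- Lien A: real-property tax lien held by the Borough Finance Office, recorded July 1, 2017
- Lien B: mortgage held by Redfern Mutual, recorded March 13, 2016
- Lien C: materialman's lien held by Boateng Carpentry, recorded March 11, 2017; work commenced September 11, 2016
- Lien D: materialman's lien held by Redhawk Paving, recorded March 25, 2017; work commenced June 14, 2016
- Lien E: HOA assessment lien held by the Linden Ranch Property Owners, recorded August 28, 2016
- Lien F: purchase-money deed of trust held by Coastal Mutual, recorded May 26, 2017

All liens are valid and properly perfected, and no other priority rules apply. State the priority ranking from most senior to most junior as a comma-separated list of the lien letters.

E, B, D, C, F, A

Effective dates after the stated exceptions: C's effective date is September 11, 2016, when work began; D relates back to June 14, 2016 (work commenced); F was recorded 46 days after the deed, outside the 10-day window, so it keeps its recording date.
E, as an HOA assessment lien, has superpriority and ranks first.
Remaining liens by effective date: B (March 13, 2016), D (June 14, 2016), C (September 11, 2016), F (May 26, 2017), A (July 1, 2017).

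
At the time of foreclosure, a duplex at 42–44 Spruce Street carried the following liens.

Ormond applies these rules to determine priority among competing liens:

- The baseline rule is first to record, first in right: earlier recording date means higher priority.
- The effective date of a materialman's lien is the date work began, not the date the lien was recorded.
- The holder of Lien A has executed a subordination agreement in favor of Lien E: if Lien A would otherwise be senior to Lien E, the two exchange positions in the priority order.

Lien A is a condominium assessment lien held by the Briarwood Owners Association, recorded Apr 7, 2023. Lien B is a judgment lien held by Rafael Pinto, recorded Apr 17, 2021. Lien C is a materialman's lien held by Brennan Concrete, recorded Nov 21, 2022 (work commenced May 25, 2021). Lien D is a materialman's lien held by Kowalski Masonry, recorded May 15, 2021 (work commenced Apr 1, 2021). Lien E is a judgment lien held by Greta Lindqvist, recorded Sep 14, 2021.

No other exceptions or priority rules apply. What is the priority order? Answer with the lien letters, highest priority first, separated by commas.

First, effective dates: C is treated as recorded May 25, 2021, the work-commencement date; D's effective date is Apr 1, 2021, when work began.
Sorted by effective date: D (Apr 1, 2021), B (Apr 17, 2021), C (May 25, 2021), E (Sep 14, 2021), A (Apr 7, 2023).
A already ranks below E; the subordination has no effect.

D, B, C, E, A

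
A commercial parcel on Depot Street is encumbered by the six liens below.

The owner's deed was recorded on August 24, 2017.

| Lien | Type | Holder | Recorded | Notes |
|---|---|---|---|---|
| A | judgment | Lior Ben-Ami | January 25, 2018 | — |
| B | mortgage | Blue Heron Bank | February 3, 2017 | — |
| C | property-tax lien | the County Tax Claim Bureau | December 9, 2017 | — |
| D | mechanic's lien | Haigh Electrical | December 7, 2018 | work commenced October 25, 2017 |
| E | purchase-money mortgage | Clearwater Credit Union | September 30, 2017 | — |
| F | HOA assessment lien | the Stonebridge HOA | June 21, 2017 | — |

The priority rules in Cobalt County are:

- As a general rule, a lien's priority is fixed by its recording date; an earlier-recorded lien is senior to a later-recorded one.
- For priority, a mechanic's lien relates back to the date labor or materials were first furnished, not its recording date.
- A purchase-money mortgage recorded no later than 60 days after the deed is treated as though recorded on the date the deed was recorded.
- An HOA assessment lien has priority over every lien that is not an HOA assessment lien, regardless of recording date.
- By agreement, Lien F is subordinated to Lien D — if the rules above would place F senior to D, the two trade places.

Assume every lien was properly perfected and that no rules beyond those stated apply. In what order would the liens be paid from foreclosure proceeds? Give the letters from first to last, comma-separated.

Effective dates after the stated exceptions: D is treated as recorded October 25, 2017, the work-commencement date; E's effective date is the deed date, August 24, 2017.
As an HOA assessment lien, F is senior to every other lien.
Remaining liens by effective date: B (February 3, 2017), E (August 24, 2017), D (October 25, 2017), C (December 9, 2017), A (January 25, 2018).
F would otherwise be senior to D, so under the subordination agreement F and D exchange positions.

D, B, E, F, C, A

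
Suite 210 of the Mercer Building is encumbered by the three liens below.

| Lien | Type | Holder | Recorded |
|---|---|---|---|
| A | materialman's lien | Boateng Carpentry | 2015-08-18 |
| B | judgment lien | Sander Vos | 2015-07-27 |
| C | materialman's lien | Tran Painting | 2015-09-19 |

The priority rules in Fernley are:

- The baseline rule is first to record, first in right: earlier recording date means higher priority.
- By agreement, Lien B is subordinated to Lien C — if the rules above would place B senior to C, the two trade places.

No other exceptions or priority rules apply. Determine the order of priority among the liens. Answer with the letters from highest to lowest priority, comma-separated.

By effective date: B (2015-07-27), A (2015-08-18), C (2015-09-19).
Because B would otherwise rank above C, the subordination swaps them.

C, A, B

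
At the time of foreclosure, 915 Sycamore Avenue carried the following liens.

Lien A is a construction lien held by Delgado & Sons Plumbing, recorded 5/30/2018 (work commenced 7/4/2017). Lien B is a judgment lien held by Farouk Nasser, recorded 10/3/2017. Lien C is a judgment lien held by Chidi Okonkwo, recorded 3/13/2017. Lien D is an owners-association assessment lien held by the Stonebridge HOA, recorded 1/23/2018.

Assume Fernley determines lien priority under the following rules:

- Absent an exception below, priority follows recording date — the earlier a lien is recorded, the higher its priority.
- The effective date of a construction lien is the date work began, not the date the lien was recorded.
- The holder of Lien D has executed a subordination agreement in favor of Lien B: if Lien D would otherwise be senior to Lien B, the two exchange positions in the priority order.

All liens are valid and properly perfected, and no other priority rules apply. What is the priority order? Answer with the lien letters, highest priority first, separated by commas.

C, A, B, D

Effective dates after the stated exceptions: A is treated as recorded 7/4/2017, the work-commencement date.
By effective date, earliest first: C (3/13/2017), A (7/4/2017), B (10/3/2017), D (1/23/2018).
D is already junior to B, so the subordination agreement changes nothing.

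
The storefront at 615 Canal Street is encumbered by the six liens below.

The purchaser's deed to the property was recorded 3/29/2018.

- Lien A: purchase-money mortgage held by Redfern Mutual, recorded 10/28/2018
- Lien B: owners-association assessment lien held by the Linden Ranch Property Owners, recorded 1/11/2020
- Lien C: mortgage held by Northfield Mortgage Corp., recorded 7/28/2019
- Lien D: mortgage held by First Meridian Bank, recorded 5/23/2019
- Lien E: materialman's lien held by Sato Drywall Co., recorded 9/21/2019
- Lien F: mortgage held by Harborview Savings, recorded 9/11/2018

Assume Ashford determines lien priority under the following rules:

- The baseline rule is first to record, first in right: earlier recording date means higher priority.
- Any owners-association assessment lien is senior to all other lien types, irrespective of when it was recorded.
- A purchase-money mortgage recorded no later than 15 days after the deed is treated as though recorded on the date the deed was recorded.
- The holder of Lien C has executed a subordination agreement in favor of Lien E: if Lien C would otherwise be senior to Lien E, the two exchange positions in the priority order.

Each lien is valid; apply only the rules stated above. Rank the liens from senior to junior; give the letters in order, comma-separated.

Effective dates: A was recorded 213 days after the deed — beyond 15 days — so no relation-back applies.
As an owners-association assessment lien, B is senior to every other lien.
The other liens, earliest effective date first: F (9/11/2018), A (10/28/2018), D (5/23/2019), C (7/28/2019), E (9/21/2019).
Because C would otherwise rank above E, the subordination swaps them.

B, F, A, D, E, C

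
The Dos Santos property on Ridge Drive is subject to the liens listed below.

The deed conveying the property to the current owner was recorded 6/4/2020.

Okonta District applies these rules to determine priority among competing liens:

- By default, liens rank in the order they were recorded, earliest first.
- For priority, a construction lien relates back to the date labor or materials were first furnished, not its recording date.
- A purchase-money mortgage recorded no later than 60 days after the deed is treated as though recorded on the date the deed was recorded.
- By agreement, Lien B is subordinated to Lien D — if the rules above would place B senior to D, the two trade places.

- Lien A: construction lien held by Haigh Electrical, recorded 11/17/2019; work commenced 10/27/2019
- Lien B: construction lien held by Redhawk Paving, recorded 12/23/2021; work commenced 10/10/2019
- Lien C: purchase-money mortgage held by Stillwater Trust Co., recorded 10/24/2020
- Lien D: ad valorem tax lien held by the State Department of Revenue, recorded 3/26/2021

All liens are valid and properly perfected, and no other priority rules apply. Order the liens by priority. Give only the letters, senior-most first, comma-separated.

Effective dates: A is treated as recorded 10/27/2019, the work-commencement date; B's effective date is 10/10/2019, when work began; C was recorded 142 days after the deed — beyond 60 days — so no relation-back applies.
By effective date, earliest first: B (10/10/2019), A (10/27/2019), C (10/24/2020), D (3/26/2021).
B would otherwise be senior to D, so under the subordination agreement B and D exchange positions.

D, A, C, B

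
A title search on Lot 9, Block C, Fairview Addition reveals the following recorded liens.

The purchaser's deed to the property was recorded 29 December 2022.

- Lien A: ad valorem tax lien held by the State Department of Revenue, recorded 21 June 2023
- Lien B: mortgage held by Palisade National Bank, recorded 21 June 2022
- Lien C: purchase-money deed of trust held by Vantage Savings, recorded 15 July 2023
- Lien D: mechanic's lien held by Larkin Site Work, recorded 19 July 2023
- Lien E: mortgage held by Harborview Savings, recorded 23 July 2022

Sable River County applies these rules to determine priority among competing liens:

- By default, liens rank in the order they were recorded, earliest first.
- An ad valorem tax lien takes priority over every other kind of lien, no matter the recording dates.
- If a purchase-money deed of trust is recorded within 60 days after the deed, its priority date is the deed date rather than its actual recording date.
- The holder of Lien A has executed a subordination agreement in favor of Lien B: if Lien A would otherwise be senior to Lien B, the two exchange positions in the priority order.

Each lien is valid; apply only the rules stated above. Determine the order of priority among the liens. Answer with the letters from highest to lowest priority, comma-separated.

B, A, E, C, D

Adjusting effective dates: C was recorded 198 days after the deed, outside the 60-day window, so it keeps its recording date.
As an ad valorem tax lien, A is senior to every other lien.
Remaining liens by effective date: B (21 June 2022), E (23 July 2022), C (15 July 2023), D (19 July 2023).
A would otherwise be senior to B, so under the subordination agreement A and B exchange positions.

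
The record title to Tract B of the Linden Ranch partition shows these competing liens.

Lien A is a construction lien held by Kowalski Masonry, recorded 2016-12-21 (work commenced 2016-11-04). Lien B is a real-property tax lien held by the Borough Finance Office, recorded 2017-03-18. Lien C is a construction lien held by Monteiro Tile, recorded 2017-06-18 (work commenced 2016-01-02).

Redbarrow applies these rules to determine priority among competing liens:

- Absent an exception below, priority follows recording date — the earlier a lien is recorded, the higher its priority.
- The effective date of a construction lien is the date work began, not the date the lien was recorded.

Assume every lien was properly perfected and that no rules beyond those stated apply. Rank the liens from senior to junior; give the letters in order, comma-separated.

C, A, B

First, effective dates: A relates back to 2016-11-04 (work commenced); C relates back to 2016-01-02 (work commenced).
Ordering by effective date: C (2016-01-02), A (2016-11-04), B (2017-03-18).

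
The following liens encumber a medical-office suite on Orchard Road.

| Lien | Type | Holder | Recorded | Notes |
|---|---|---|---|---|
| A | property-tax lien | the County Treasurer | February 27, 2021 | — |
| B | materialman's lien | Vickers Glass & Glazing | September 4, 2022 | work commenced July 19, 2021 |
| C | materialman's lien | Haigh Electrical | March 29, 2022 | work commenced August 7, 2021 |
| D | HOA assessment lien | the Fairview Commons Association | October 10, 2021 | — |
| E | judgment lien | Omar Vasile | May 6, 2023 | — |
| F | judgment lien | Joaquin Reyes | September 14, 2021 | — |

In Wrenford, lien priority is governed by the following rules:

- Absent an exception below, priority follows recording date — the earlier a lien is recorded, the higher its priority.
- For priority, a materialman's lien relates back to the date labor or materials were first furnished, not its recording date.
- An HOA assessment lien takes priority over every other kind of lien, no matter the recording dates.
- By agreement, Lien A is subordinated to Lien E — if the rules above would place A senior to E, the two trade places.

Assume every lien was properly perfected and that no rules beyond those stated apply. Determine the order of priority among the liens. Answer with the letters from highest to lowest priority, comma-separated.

Adjusting effective dates: B's effective date is July 19, 2021, when work began; C relates back to August 7, 2021 (work commenced).
D is an HOA assessment lien, so it outranks all other liens regardless of date.
Remaining liens by effective date: A (February 27, 2021), B (July 19, 2021), C (August 7, 2021), F (September 14, 2021), E (May 6, 2023).
A is senior to E before the subordination, so the two trade places.

D, E, B, C, F, A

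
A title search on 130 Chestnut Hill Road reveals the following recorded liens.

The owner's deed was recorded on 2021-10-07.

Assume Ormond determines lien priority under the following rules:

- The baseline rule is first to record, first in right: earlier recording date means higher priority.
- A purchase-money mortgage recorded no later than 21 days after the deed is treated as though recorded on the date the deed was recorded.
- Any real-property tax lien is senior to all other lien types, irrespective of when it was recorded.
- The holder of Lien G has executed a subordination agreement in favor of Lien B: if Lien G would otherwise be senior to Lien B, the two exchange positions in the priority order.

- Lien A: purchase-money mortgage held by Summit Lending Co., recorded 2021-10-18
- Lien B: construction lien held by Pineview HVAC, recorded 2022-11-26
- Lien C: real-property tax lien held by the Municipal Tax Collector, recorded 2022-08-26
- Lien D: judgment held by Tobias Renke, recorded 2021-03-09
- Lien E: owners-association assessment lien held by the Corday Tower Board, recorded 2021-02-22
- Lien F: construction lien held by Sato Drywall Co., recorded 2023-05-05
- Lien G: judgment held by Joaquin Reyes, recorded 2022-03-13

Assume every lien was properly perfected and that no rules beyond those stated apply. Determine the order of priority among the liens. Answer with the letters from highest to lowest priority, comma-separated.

First, effective dates: A's effective date is the deed date, 2021-10-07.
C is a real-property tax lien and takes priority over every other lien.
Ordering the rest by effective date: E (2021-02-22), D (2021-03-09), A (2021-10-07), G (2022-03-13), B (2022-11-26), F (2023-05-05).
The subordination applies — G was senior to B — so G and B swap.

C, E, D, A, B, G, F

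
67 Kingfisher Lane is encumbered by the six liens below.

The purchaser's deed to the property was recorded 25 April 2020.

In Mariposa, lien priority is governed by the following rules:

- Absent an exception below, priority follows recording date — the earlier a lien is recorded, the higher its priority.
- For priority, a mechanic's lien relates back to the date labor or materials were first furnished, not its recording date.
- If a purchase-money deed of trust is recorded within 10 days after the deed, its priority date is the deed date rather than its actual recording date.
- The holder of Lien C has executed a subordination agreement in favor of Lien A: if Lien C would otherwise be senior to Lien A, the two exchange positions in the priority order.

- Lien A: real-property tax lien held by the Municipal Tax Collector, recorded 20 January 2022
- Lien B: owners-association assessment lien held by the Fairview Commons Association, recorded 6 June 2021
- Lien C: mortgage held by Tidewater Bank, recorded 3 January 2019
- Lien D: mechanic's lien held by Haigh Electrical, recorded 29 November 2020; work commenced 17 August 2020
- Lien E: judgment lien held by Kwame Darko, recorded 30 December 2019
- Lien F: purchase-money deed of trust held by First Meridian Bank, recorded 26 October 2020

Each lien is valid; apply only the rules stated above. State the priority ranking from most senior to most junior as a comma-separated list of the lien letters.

First, effective dates: D relates back to 17 August 2020 (work commenced); F was recorded 184 days after the deed — beyond 10 days — so no relation-back applies.
Ordering by effective date: C (3 January 2019), E (30 December 2019), D (17 August 2020), F (26 October 2020), B (6 June 2021), A (20 January 2022).
The subordination applies — C was senior to A — so C and A swap.

A, E, D, F, B, C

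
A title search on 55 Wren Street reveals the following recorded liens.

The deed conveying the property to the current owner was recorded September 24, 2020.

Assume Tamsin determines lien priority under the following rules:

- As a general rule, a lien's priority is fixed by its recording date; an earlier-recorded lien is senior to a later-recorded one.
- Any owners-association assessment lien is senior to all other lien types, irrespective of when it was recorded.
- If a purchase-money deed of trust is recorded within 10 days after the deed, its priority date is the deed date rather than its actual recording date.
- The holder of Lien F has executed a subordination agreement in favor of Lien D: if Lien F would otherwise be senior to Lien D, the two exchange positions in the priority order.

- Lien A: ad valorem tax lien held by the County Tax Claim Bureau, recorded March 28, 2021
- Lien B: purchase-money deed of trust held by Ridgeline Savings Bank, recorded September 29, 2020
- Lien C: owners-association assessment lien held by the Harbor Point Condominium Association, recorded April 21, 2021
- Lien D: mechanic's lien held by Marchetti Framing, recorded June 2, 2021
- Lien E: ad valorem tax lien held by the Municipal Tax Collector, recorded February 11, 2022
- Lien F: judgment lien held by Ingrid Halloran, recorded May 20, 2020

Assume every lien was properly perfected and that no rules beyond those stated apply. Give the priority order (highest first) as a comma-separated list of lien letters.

Effective dates after the stated exceptions: B relates back to the deed date September 24, 2020.
C is an owners-association assessment lien and takes priority over every other lien.
Ordering the rest by effective date: F (May 20, 2020), B (September 24, 2020), A (March 28, 2021), D (June 2, 2021), E (February 11, 2022).
F would otherwise be senior to D, so under the subordination agreement F and D exchange positions.

C, D, B, A, F, E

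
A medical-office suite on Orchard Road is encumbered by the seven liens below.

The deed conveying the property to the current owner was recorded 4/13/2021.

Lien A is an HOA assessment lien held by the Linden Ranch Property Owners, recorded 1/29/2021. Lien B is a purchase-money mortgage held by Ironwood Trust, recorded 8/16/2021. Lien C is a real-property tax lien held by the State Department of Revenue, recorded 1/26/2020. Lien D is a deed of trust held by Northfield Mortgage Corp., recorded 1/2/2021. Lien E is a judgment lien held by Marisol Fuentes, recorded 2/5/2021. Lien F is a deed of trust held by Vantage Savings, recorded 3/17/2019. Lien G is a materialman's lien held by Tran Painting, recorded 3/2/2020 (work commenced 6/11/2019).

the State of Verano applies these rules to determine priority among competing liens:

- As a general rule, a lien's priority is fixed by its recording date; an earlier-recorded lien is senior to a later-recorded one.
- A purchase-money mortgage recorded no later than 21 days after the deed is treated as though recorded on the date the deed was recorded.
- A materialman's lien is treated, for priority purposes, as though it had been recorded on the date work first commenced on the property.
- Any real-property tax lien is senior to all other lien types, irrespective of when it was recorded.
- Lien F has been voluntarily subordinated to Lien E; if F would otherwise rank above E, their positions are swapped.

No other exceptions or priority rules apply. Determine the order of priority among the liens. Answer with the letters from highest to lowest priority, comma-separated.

First, effective dates: B missed the 21-day window (125 days after the deed), so its recording date stands; G relates back to 6/11/2019 (work commenced).
C is a real-property tax lien and takes priority over every other lien.
The other liens, earliest effective date first: F (3/17/2019), G (6/11/2019), D (1/2/2021), A (1/29/2021), E (2/5/2021), B (8/16/2021).
F is senior to E before the subordination, so the two trade places.

C, E, G, D, A, F, B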